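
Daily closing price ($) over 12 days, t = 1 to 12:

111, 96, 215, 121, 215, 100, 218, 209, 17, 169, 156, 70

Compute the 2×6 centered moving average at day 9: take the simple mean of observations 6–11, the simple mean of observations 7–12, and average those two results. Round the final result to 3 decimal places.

Sum over 6–11: 100 + 218 + 209 + 17 + 169 + 156 = 869
Sum over 7–12: 218 + 209 + 17 + 169 + 156 + 70 = 839
CMA at t=9 = (869 + 839) / (2·6) = 1708 / 12 = 142.333

142.333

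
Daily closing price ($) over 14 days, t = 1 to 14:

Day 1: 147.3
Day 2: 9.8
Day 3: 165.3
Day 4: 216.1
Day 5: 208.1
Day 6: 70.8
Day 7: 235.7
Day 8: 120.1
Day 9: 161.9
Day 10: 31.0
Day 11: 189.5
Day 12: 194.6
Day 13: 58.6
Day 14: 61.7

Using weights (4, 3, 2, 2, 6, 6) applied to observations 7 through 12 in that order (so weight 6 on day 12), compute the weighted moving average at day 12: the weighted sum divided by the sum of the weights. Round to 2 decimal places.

Weighted sum: 4·235.7 + 3·120.1 + 2·161.9 + 2·31.0 + 6·189.5 + 6·194.6 = 942.8 + 360.3 + 323.8 + 62.0 + 1137.0 + 1167.6 = 3993.5
Weight total: 4 + 3 + 2 + 2 + 6 + 6 = 23
WMA = 3993.5 / 23 = 173.63

173.63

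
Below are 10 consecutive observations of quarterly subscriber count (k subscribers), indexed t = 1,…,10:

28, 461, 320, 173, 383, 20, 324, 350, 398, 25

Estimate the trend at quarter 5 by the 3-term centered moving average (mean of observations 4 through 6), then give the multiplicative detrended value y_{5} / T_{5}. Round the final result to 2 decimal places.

1.99

Trend T_5 = (173 + 383 + 20) / 3 = 576/3 = 192.0000
Ratio to trend: 383 / 192.0000 = 1.99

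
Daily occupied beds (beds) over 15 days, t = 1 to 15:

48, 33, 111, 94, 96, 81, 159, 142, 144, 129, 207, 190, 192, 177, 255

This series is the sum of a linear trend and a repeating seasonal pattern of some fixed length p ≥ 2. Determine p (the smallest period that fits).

First differences y_{t+1} − y_t: -15, 78, -17, 2, -15, 78, -17, 2, -15, 78, …
The difference pattern repeats every 4 terms and not for any smaller step, so p = 4.

4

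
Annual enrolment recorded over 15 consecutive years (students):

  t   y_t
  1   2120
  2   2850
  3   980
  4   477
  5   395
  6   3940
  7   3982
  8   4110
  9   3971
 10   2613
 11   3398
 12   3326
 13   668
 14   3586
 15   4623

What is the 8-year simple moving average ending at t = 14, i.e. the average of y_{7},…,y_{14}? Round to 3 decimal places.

3206.750

Sum of periods 7–14: 3982 + 4110 + 3971 + 2613 + 3398 + 3326 + 668 + 3586 = 25654
Divide by 8: 25654 / 8 = 3206.750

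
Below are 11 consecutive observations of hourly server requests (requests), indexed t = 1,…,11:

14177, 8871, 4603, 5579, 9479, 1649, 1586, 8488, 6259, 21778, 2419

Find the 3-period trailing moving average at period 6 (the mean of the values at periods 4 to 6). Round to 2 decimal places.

Sum of periods 4–6: 5579 + 9479 + 1649 = 16707
Divide by 3: 16707 / 3 = 5569.00

5569.00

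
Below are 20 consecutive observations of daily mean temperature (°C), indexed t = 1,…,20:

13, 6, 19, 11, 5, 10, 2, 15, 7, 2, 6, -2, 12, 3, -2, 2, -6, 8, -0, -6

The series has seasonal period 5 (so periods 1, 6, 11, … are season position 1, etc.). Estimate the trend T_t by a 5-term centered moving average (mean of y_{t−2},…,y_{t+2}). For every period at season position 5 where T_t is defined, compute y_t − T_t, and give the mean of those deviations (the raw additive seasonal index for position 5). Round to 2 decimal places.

-3.93

Season position 5 occurs at t = 5, 10, 15 (where T_t is defined).
t=5: T_5 = 9.4000; y_5 − T_5 = 5 − 9.4000 = -4.4000
t=10: T_10 = 5.6000; y_10 − T_10 = 2 − 5.6000 = -3.6000
t=15: T_15 = 1.8000; y_15 − T_15 = -2 − 1.8000 = -3.8000
Mean deviation: (-4.4000 + -3.6000 + -3.8000) / 3 = -3.93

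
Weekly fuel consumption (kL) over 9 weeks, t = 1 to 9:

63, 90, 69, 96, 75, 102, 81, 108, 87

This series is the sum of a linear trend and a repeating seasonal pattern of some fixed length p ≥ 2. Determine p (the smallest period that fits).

2

First differences y_{t+1} − y_t: 27, -21, 27, -21, 27, -21, …
The difference pattern repeats every 2 terms and not for any smaller step, so p = 2.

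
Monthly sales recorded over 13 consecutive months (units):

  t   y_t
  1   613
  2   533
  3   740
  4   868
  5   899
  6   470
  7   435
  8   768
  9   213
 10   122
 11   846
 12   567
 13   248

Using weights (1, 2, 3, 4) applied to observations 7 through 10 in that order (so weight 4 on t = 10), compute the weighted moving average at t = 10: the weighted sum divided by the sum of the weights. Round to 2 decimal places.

Weighted sum: 1·435 + 2·768 + 3·213 + 4·122 = 435 + 1536 + 639 + 488 = 3098
Weight total: 1 + 2 + 3 + 4 = 10
WMA = 3098 / 10 = 309.80

309.80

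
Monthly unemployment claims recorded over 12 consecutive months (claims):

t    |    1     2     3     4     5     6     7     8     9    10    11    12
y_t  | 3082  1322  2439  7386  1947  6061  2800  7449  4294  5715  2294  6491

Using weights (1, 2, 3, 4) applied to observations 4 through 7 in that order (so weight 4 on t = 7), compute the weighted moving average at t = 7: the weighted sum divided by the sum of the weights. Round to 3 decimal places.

4066.300

Weighted sum: 1·7386 + 2·1947 + 3·6061 + 4·2800 = 7386 + 3894 + 18183 + 11200 = 40663
Weight total: 1 + 2 + 3 + 4 = 10
WMA = 40663 / 10 = 4066.300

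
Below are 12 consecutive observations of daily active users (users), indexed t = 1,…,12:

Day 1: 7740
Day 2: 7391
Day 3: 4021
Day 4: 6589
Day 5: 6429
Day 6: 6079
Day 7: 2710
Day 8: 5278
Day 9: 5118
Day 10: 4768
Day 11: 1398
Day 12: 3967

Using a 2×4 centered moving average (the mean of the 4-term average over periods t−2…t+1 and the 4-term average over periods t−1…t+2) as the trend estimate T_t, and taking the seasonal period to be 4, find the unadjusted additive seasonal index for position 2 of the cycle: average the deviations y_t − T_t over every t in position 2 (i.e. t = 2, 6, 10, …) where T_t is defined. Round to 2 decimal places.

Season position 2 occurs at t = 6, 10 (where T_t is defined).
t=6: T_6 = 5287.8750; y_6 − T_6 = 6079 − 5287.8750 = 791.1250
t=10: T_10 = 3976.6250; y_10 − T_10 = 4768 − 3976.6250 = 791.3750
Mean deviation: (791.1250 + 791.3750) / 2 = 791.25

791.25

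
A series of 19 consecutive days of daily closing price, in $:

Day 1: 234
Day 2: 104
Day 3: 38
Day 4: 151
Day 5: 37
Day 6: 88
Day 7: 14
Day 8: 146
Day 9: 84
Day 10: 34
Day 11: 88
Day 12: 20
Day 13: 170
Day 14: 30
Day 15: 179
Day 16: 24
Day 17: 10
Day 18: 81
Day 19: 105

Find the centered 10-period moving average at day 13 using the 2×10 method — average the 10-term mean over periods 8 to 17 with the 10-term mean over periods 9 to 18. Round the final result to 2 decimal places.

75.25

Sum over 8–17: 146 + 84 + 34 + 88 + 20 + 170 + 30 + 179 + 24 + 10 = 785
Sum over 9–18: 84 + 34 + 88 + 20 + 170 + 30 + 179 + 24 + 10 + 81 = 720
CMA at t=13 = (785 + 720) / (2·10) = 1505 / 20 = 75.25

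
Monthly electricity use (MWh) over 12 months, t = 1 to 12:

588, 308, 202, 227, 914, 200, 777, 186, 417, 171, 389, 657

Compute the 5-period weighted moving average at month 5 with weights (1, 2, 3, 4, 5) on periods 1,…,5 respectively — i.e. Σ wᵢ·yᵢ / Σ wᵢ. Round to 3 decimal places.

Weighted sum: 1·588 + 2·308 + 3·202 + 4·227 + 5·914 = 588 + 616 + 606 + 908 + 4570 = 7288
Weight total: 1 + 2 + 3 + 4 + 5 = 15
WMA = 7288 / 15 = 485.867

485.867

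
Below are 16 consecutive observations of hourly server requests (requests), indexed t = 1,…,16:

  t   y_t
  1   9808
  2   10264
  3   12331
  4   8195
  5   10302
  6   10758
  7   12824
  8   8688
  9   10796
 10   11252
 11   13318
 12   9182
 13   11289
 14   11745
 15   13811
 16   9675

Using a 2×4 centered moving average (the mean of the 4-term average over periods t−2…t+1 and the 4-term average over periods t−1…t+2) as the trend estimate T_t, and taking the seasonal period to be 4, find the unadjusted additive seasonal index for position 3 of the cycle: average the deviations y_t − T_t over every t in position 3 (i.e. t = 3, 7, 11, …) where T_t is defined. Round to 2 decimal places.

Season position 3 occurs at t = 3, 7, 11 (where T_t is defined).
t=3: T_3 = 10211.2500; y_3 − T_3 = 12331 − 10211.2500 = 2119.7500
t=7: T_7 = 10704.7500; y_7 − T_7 = 12824 − 10704.7500 = 2119.2500
t=11: T_11 = 11198.6250; y_11 − T_11 = 13318 − 11198.6250 = 2119.3750
Mean deviation: (2119.7500 + 2119.2500 + 2119.3750) / 3 = 2119.46

2119.46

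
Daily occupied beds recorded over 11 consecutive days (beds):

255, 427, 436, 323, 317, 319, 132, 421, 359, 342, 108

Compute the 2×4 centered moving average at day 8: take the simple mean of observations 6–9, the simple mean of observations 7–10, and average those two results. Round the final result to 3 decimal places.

310.625

Sum over 6–9: 319 + 132 + 421 + 359 = 1231
Sum over 7–10: 132 + 421 + 359 + 342 = 1254
CMA at t=8 = (1231 + 1254) / (2·4) = 2485 / 8 = 310.625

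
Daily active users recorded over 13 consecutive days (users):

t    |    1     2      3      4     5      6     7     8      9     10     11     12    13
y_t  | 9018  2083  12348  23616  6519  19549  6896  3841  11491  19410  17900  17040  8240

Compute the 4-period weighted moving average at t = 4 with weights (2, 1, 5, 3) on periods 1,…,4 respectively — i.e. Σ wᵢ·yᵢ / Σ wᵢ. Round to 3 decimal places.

13882.455

Weighted sum: 2·9018 + 1·2083 + 5·12348 + 3·23616 = 18036 + 2083 + 61740 + 70848 = 152707
Weight total: 2 + 1 + 5 + 3 = 11
WMA = 152707 / 11 = 13882.455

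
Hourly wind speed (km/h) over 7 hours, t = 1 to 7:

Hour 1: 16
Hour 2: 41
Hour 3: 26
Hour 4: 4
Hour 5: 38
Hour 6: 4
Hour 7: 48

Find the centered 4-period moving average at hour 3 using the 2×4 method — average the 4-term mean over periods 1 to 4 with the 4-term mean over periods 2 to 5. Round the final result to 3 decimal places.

24.500

Sum over 1–4: 16 + 41 + 26 + 4 = 87
Sum over 2–5: 41 + 26 + 4 + 38 = 109
CMA at t=3 = (87 + 109) / (2·4) = 196 / 8 = 24.500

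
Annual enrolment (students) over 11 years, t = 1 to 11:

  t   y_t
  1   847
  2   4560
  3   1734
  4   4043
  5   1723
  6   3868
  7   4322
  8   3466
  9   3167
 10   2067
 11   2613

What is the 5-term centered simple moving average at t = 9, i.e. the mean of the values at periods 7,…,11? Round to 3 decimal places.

Sum of periods 7–11: 4322 + 3466 + 3167 + 2067 + 2613 = 15635
Divide by 5: 15635 / 5 = 3127.000

3127.000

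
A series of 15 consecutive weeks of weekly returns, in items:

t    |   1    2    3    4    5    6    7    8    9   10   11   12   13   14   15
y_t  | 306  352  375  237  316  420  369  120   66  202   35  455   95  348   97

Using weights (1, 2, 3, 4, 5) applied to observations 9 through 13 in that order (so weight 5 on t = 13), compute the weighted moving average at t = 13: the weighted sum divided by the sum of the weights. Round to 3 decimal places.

Weighted sum: 1·66 + 2·202 + 3·35 + 4·455 + 5·95 = 66 + 404 + 105 + 1820 + 475 = 2870
Weight total: 1 + 2 + 3 + 4 + 5 = 15
WMA = 2870 / 15 = 191.333

191.333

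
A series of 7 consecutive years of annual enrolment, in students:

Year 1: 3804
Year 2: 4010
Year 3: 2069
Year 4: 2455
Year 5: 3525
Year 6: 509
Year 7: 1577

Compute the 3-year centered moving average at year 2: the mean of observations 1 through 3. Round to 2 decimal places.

3294.33

Sum of periods 1–3: 3804 + 4010 + 2069 = 9883
Divide by 3: 9883 / 3 = 3294.33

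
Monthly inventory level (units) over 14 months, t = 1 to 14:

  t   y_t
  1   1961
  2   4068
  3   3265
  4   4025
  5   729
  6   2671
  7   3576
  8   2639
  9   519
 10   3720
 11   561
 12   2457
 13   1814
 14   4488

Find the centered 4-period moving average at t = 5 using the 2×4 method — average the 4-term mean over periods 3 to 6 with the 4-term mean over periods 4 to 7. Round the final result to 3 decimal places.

Sum over 3–6: 3265 + 4025 + 729 + 2671 = 10690
Sum over 4–7: 4025 + 729 + 2671 + 3576 = 11001
CMA at t=5 = (10690 + 11001) / (2·4) = 21691 / 8 = 2711.375

2711.375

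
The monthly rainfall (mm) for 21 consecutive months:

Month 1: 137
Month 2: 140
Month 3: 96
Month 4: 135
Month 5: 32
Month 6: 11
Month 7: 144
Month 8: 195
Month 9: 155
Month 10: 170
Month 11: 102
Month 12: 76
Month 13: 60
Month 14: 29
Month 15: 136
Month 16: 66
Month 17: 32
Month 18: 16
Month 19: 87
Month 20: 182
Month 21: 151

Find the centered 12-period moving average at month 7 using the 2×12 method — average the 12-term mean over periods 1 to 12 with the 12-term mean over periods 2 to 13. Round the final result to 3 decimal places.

112.875

Sum over 1–12: 137 + 140 + 96 + 135 + 32 + 11 + 144 + 195 + 155 + 170 + 102 + 76 = 1393
Sum over 2–13: 140 + 96 + 135 + 32 + 11 + 144 + 195 + 155 + 170 + 102 + 76 + 60 = 1316
CMA at t=7 = (1393 + 1316) / (2·12) = 2709 / 24 = 112.875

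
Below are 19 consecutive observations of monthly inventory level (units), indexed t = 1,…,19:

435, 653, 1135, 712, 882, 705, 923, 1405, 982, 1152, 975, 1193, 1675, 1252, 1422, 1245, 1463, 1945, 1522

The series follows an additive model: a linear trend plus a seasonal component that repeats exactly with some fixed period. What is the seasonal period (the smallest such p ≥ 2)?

5

First differences y_{t+1} − y_t: 218, 482, -423, 170, -177, 218, 482, -423, 170, -177, 218, 482, …
The difference pattern repeats every 5 terms and not for any smaller step, so p = 5.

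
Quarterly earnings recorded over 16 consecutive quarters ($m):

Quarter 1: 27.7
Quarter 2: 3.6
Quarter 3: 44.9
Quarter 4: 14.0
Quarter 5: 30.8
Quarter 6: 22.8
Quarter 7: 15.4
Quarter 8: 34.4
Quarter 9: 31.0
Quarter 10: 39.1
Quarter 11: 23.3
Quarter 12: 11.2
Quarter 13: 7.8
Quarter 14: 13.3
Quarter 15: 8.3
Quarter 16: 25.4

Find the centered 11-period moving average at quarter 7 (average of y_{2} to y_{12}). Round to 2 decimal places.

24.59

Sum of periods 2–12: 3.6 + 44.9 + 14.0 + 30.8 + 22.8 + 15.4 + 34.4 + 31.0 + 39.1 + 23.3 + 11.2 = 270.5
Divide by 11: 270.5 / 11 = 24.59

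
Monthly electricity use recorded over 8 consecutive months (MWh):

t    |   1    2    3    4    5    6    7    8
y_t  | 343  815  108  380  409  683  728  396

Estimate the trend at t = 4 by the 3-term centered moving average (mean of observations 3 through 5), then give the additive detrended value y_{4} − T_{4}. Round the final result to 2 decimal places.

81.00

Trend T_4 = (108 + 380 + 409) / 3 = 897/3 = 299.0000
Detrended value: 380 − 299.0000 = 81.00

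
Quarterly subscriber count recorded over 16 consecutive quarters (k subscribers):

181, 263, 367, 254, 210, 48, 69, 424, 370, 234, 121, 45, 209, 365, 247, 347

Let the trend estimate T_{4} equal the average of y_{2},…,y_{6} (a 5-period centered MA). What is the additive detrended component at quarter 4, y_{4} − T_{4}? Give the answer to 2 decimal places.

Trend T_4 = (263 + 367 + 254 + 210 + 48) / 5 = 1142/5 = 228.4000
Detrended value: 254 − 228.4000 = 25.60

25.60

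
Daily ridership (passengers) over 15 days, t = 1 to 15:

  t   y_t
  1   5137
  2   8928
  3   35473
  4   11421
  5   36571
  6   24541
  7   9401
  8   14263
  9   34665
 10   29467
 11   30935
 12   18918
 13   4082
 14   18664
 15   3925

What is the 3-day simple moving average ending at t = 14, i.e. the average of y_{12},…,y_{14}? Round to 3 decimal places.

Sum of periods 12–14: 18918 + 4082 + 18664 = 41664
Divide by 3: 41664 / 3 = 13888.000

13888.000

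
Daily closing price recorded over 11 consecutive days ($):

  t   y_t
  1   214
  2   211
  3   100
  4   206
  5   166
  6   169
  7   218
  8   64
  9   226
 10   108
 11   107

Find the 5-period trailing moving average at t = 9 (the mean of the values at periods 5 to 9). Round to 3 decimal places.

Sum of periods 5–9: 166 + 169 + 218 + 64 + 226 = 843
Divide by 5: 843 / 5 = 168.600

168.600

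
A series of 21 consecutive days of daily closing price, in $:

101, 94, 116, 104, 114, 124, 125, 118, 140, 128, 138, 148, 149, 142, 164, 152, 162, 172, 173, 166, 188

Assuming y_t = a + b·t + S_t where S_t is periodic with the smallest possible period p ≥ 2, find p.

6

First differences y_{t+1} − y_t: -7, 22, -12, 10, 10, 1, -7, 22, -12, 10, 10, 1, -7, 22, …
The difference pattern repeats every 6 terms and not for any smaller step, so p = 6.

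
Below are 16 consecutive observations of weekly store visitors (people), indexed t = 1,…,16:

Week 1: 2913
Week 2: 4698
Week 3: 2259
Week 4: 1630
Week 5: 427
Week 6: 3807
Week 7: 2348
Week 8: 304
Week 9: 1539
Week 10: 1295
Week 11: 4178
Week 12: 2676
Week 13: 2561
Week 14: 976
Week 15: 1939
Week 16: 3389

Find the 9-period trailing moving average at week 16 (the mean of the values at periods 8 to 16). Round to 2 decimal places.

Sum of periods 8–16: 304 + 1539 + 1295 + 4178 + 2676 + 2561 + 976 + 1939 + 3389 = 18857
Divide by 9: 18857 / 9 = 2095.22

2095.22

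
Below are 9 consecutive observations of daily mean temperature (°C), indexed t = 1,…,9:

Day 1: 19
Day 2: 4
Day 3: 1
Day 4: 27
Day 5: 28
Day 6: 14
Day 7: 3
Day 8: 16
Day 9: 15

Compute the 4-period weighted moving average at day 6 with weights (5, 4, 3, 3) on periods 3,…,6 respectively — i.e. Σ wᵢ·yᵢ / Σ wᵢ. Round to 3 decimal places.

15.933

Weighted sum: 5·1 + 4·27 + 3·28 + 3·14 = 5 + 108 + 84 + 42 = 239
Weight total: 5 + 4 + 3 + 3 = 15
WMA = 239 / 15 = 15.933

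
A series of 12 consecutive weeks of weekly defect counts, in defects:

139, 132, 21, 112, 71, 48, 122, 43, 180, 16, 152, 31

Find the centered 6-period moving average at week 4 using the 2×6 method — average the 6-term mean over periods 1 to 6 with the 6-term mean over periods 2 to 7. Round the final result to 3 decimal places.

Sum over 1–6: 139 + 132 + 21 + 112 + 71 + 48 = 523
Sum over 2–7: 132 + 21 + 112 + 71 + 48 + 122 = 506
CMA at t=4 = (523 + 506) / (2·6) = 1029 / 12 = 85.750

85.750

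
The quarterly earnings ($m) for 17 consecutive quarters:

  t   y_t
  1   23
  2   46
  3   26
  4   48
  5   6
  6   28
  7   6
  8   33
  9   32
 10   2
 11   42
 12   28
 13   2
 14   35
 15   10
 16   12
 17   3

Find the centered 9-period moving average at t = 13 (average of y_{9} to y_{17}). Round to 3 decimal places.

Sum of periods 9–17: 32 + 2 + 42 + 28 + 2 + 35 + 10 + 12 + 3 = 166
Divide by 9: 166 / 9 = 18.444

18.444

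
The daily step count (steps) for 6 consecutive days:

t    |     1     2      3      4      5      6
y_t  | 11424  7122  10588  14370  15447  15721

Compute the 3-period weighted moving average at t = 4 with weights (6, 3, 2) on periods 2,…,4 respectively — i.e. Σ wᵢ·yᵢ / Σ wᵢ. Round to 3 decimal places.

9385.091

Weighted sum: 6·7122 + 3·10588 + 2·14370 = 42732 + 31764 + 28740 = 103236
Weight total: 6 + 3 + 2 = 11
WMA = 103236 / 11 = 9385.091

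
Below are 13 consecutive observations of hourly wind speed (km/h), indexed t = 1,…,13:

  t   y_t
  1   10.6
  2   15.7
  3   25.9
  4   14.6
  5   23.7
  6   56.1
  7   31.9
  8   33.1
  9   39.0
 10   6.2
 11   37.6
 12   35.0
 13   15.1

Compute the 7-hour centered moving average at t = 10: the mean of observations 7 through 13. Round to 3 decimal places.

28.271

Sum of periods 7–13: 31.9 + 33.1 + 39.0 + 6.2 + 37.6 + 35.0 + 15.1 = 197.9
Divide by 7: 197.9 / 7 = 28.271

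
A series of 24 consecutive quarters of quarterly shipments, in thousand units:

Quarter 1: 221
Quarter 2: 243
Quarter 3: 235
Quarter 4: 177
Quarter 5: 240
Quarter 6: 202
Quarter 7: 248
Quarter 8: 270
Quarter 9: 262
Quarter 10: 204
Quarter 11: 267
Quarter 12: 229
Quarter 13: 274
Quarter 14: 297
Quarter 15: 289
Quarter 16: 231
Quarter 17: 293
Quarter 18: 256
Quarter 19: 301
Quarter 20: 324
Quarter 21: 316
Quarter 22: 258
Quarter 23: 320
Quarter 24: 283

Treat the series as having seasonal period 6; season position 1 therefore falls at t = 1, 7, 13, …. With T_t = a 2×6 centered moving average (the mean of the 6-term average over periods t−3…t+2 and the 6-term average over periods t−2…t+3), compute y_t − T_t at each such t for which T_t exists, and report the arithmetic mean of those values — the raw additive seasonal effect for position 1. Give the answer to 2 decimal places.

Season position 1 occurs at t = 7, 13, 19 (where T_t is defined).
t=7: T_7 = 235.4167; y_7 − T_7 = 248 − 235.4167 = 12.5833
t=13: T_13 = 262.2500; y_13 − T_13 = 274 − 262.2500 = 11.7500
t=19: T_19 = 289.0833; y_19 − T_19 = 301 − 289.0833 = 11.9167
Mean deviation: (12.5833 + 11.7500 + 11.9167) / 3 = 12.08

12.08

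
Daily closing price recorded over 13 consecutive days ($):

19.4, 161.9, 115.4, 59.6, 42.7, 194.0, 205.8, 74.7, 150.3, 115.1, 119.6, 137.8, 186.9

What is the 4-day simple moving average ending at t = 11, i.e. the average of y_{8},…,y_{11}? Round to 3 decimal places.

114.925

Sum of periods 8–11: 74.7 + 150.3 + 115.1 + 119.6 = 459.7
Divide by 4: 459.7 / 4 = 114.925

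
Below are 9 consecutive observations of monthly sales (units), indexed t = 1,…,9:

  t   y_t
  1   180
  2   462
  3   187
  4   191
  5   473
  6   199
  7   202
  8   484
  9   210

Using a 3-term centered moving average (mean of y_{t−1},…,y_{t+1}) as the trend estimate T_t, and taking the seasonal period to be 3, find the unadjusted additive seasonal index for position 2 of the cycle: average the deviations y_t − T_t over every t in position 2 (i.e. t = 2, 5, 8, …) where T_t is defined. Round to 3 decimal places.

185.444

Season position 2 occurs at t = 2, 5, 8 (where T_t is defined).
t=2: T_2 = 276.33333; y_2 − T_2 = 462 − 276.33333 = 185.66667
t=5: T_5 = 287.66667; y_5 − T_5 = 473 − 287.66667 = 185.33333
t=8: T_8 = 298.66667; y_8 − T_8 = 484 − 298.66667 = 185.33333
Mean deviation: (185.66667 + 185.33333 + 185.33333) / 3 = 185.444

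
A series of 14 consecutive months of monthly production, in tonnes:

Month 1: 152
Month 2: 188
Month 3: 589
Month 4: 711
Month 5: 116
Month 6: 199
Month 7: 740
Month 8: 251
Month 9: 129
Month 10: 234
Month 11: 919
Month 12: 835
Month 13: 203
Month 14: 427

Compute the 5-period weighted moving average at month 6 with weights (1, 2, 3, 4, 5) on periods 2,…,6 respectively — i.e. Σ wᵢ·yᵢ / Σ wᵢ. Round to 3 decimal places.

330.533

Weighted sum: 1·188 + 2·589 + 3·711 + 4·116 + 5·199 = 188 + 1178 + 2133 + 464 + 995 = 4958
Weight total: 1 + 2 + 3 + 4 + 5 = 15
WMA = 4958 / 15 = 330.533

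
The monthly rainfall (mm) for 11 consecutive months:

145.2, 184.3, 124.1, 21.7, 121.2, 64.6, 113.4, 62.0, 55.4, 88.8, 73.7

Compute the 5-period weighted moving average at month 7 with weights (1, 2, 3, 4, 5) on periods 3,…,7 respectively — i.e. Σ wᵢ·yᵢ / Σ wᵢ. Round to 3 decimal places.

90.433

Weighted sum: 1·124.1 + 2·21.7 + 3·121.2 + 4·64.6 + 5·113.4 = 124.1 + 43.4 + 363.6 + 258.4 + 567.0 = 1356.5
Weight total: 1 + 2 + 3 + 4 + 5 = 15
WMA = 1356.5 / 15 = 90.433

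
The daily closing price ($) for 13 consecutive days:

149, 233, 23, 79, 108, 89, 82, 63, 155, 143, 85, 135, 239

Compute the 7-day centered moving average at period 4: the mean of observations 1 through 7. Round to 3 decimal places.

Sum of periods 1–7: 149 + 233 + 23 + 79 + 108 + 89 + 82 = 763
Divide by 7: 763 / 7 = 109.000

109.000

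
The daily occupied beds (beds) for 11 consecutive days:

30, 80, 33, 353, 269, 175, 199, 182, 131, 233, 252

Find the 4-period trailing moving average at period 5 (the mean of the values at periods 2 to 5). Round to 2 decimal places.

183.75

Sum of periods 2–5: 80 + 33 + 353 + 269 = 735
Divide by 4: 735 / 4 = 183.75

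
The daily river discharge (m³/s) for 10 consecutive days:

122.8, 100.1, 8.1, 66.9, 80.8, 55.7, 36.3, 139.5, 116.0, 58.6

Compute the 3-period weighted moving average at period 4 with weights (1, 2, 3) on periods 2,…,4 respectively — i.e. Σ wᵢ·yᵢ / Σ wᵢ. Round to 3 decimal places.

52.833

Weighted sum: 1·100.1 + 2·8.1 + 3·66.9 = 100.1 + 16.2 + 200.7 = 317.0
Weight total: 1 + 2 + 3 = 6
WMA = 317.0 / 6 = 52.833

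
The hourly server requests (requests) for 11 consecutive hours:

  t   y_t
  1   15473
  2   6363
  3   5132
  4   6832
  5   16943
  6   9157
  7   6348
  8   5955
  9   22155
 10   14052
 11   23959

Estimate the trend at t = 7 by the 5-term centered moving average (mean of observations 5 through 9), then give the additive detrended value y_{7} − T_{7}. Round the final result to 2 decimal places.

-5763.60

Trend T_7 = (16943 + 9157 + 6348 + 5955 + 22155) / 5 = 60558/5 = 12111.6000
Detrended value: 6348 − 12111.6000 = -5763.60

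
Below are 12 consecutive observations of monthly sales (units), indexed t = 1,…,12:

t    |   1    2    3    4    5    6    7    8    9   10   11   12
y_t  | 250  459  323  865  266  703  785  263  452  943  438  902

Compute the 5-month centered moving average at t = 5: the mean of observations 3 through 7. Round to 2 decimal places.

Sum of periods 3–7: 323 + 865 + 266 + 703 + 785 = 2942
Divide by 5: 2942 / 5 = 588.40

588.40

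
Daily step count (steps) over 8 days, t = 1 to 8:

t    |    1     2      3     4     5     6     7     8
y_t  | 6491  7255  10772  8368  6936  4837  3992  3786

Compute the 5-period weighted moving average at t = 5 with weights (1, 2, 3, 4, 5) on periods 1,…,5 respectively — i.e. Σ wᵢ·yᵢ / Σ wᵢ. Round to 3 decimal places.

Weighted sum: 1·6491 + 2·7255 + 3·10772 + 4·8368 + 5·6936 = 6491 + 14510 + 32316 + 33472 + 34680 = 121469
Weight total: 1 + 2 + 3 + 4 + 5 = 15
WMA = 121469 / 15 = 8097.933

8097.933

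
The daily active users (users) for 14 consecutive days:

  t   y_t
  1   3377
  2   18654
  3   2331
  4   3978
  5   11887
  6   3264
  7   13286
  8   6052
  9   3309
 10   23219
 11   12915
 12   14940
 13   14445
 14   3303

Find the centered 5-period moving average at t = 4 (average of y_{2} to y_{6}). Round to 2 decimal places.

Sum of periods 2–6: 18654 + 2331 + 3978 + 11887 + 3264 = 40114
Divide by 5: 40114 / 5 = 8022.80

8022.80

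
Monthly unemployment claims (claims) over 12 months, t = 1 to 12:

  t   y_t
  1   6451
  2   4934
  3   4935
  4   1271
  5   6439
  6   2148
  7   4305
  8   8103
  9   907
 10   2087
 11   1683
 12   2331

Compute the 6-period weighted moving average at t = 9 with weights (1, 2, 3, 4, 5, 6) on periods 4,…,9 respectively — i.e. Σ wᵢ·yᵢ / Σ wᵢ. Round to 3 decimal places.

Weighted sum: 1·1271 + 2·6439 + 3·2148 + 4·4305 + 5·8103 + 6·907 = 1271 + 12878 + 6444 + 17220 + 40515 + 5442 = 83770
Weight total: 1 + 2 + 3 + 4 + 5 + 6 = 21
WMA = 83770 / 21 = 3989.048

3989.048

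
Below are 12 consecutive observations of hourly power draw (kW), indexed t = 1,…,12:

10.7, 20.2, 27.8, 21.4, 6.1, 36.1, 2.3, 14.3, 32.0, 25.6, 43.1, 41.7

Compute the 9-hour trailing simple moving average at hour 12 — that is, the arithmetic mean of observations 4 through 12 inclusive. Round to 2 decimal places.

Sum of periods 4–12: 21.4 + 6.1 + 36.1 + 2.3 + 14.3 + 32.0 + 25.6 + 43.1 + 41.7 = 222.6
Divide by 9: 222.6 / 9 = 24.73

24.73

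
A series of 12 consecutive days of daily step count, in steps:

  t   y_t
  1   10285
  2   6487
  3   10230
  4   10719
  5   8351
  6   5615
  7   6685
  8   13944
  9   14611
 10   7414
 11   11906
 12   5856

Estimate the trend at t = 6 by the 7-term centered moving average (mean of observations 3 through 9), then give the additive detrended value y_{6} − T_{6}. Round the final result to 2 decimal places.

Trend T_6 = (10230 + 10719 + 8351 + 5615 + 6685 + 13944 + 14611) / 7 = 70155/7 = 10022.1429
Detrended value: 5615 − 10022.1429 = -4407.14

-4407.14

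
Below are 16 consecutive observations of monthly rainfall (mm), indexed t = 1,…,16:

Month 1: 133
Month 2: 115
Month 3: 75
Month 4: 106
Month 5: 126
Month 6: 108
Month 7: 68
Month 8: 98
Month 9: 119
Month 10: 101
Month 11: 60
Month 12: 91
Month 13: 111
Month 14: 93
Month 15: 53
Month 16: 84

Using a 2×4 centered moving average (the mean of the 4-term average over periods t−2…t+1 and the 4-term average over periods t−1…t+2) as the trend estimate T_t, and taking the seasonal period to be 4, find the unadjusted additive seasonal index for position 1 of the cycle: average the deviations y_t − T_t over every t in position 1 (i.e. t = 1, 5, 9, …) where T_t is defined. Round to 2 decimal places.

23.25

Season position 1 occurs at t = 5, 9, 13 (where T_t is defined).
t=5: T_5 = 102.8750; y_5 − T_5 = 126 − 102.8750 = 23.1250
t=9: T_9 = 95.5000; y_9 − T_9 = 119 − 95.5000 = 23.5000
t=13: T_13 = 87.8750; y_13 − T_13 = 111 − 87.8750 = 23.1250
Mean deviation: (23.1250 + 23.5000 + 23.1250) / 3 = 23.25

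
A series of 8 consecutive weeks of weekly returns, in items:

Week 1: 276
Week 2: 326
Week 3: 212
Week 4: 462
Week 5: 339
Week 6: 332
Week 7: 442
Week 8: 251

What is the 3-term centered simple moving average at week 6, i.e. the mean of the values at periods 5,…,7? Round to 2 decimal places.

371.00

Sum of periods 5–7: 339 + 332 + 442 = 1113
Divide by 3: 1113 / 3 = 371.00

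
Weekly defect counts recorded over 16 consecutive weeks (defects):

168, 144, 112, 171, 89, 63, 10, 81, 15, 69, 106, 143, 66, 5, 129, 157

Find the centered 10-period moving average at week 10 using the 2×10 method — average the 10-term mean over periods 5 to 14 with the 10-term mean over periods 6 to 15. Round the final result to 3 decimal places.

Sum over 5–14: 89 + 63 + 10 + 81 + 15 + 69 + 106 + 143 + 66 + 5 = 647
Sum over 6–15: 63 + 10 + 81 + 15 + 69 + 106 + 143 + 66 + 5 + 129 = 687
CMA at t=10 = (647 + 687) / (2·10) = 1334 / 20 = 66.700

66.700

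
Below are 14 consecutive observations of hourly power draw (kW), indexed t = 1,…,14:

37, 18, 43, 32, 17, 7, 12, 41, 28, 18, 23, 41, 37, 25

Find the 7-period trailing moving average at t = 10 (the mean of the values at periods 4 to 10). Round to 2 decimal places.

22.14

Sum of periods 4–10: 32 + 17 + 7 + 12 + 41 + 28 + 18 = 155
Divide by 7: 155 / 7 = 22.14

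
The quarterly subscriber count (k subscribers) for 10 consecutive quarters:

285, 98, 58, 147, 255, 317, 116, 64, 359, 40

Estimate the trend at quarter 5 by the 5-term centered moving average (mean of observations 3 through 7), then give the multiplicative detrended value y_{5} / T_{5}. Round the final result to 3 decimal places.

1.428

Trend T_5 = (58 + 147 + 255 + 317 + 116) / 5 = 893/5 = 178.60000
Ratio to trend: 255 / 178.60000 = 1.428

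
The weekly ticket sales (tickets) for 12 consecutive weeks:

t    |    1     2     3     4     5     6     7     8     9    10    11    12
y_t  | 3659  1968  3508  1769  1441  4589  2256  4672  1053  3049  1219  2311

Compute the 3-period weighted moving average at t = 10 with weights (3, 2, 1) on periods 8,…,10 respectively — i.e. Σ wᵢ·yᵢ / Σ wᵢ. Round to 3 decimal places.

Weighted sum: 3·4672 + 2·1053 + 1·3049 = 14016 + 2106 + 3049 = 19171
Weight total: 3 + 2 + 1 = 6
WMA = 19171 / 6 = 3195.167

3195.167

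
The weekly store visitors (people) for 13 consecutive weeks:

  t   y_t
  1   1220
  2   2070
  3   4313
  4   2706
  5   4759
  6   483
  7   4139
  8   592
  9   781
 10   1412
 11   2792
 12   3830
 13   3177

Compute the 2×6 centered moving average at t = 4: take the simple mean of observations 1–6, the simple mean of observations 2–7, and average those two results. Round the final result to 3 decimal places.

2835.083

Sum over 1–6: 1220 + 2070 + 4313 + 2706 + 4759 + 483 = 15551
Sum over 2–7: 2070 + 4313 + 2706 + 4759 + 483 + 4139 = 18470
CMA at t=4 = (15551 + 18470) / (2·6) = 34021 / 12 = 2835.083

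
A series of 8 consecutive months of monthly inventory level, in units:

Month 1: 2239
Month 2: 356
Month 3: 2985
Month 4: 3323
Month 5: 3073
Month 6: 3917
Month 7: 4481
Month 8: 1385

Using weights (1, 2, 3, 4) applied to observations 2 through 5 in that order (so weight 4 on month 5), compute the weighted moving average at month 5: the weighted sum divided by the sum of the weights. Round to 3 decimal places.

2858.700

Weighted sum: 1·356 + 2·2985 + 3·3323 + 4·3073 = 356 + 5970 + 9969 + 12292 = 28587
Weight total: 1 + 2 + 3 + 4 = 10
WMA = 28587 / 10 = 2858.700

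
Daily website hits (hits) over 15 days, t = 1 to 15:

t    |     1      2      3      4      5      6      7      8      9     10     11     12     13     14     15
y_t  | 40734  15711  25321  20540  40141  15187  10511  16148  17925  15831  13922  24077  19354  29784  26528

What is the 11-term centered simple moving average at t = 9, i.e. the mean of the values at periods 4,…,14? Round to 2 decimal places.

20310.91

Sum of periods 4–14: 20540 + 40141 + 15187 + 10511 + 16148 + 17925 + 15831 + 13922 + 24077 + 19354 + 29784 = 223420
Divide by 11: 223420 / 11 = 20310.91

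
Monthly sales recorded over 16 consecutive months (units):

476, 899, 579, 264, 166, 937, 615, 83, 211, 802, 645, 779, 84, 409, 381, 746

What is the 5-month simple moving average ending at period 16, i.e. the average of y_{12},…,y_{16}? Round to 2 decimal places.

479.80

Sum of periods 12–16: 779 + 84 + 409 + 381 + 746 = 2399
Divide by 5: 2399 / 5 = 479.80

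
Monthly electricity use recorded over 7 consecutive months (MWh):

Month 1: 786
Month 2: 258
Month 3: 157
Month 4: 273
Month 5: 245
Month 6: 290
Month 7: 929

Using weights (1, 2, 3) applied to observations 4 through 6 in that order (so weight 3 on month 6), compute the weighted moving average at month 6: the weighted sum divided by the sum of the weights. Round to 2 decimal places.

272.17

Weighted sum: 1·273 + 2·245 + 3·290 = 273 + 490 + 870 = 1633
Weight total: 1 + 2 + 3 = 6
WMA = 1633 / 6 = 272.17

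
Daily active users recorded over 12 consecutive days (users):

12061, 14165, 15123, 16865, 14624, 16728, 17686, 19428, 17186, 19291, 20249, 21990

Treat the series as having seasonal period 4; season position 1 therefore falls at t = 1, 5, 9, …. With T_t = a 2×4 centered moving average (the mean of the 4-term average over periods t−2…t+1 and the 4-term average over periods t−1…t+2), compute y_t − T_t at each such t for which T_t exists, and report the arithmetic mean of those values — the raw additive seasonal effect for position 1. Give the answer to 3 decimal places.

Season position 1 occurs at t = 5, 9 (where T_t is defined).
t=5: T_5 = 16155.37500; y_5 − T_5 = 14624 − 16155.37500 = -1531.37500
t=9: T_9 = 18718.12500; y_9 − T_9 = 17186 − 18718.12500 = -1532.12500
Mean deviation: (-1531.37500 + -1532.12500) / 2 = -1531.750

-1531.750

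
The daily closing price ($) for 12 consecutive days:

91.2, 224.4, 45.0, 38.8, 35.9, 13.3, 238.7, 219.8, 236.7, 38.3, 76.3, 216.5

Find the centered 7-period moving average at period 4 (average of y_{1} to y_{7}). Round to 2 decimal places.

98.19

Sum of periods 1–7: 91.2 + 224.4 + 45.0 + 38.8 + 35.9 + 13.3 + 238.7 = 687.3
Divide by 7: 687.3 / 7 = 98.19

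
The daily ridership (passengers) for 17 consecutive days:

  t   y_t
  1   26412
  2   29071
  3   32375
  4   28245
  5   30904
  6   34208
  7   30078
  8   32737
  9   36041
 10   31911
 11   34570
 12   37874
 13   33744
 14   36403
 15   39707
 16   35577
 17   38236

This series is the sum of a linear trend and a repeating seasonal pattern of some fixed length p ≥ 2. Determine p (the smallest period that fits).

First differences y_{t+1} − y_t: 2659, 3304, -4130, 2659, 3304, -4130, 2659, 3304, …
The difference pattern repeats every 3 terms and not for any smaller step, so p = 3.

3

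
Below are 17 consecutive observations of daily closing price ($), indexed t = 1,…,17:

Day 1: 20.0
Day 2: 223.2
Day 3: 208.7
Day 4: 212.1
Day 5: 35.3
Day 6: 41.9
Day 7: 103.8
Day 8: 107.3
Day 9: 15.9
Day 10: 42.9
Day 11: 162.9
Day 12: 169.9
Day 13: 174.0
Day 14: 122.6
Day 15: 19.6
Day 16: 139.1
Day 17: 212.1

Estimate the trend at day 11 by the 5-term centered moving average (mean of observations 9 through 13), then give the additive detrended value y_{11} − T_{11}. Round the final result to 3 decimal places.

49.780

Trend T_11 = (15.9 + 42.9 + 162.9 + 169.9 + 174.0) / 5 = 565.6/5 = 113.12000
Detrended value: 162.9 − 113.12000 = 49.780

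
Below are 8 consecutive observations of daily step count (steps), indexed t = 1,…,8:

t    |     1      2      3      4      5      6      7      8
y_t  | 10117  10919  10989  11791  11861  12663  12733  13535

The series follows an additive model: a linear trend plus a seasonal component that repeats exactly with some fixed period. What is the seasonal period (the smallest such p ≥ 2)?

First differences y_{t+1} − y_t: 802, 70, 802, 70, 802, 70, …
The difference pattern repeats every 2 terms and not for any smaller step, so p = 2.

2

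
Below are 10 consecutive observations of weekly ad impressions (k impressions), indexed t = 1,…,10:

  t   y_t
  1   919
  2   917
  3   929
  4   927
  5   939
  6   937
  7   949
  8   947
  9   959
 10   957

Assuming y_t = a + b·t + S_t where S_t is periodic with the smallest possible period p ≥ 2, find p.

2

First differences y_{t+1} − y_t: -2, 12, -2, 12, -2, 12, …
The difference pattern repeats every 2 terms and not for any smaller step, so p = 2.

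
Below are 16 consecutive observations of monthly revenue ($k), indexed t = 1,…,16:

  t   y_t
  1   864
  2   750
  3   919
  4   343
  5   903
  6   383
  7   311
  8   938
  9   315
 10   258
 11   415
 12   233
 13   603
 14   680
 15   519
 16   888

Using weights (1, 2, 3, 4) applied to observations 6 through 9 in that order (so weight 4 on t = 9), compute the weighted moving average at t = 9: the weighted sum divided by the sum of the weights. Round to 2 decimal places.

507.90

Weighted sum: 1·383 + 2·311 + 3·938 + 4·315 = 383 + 622 + 2814 + 1260 = 5079
Weight total: 1 + 2 + 3 + 4 = 10
WMA = 5079 / 10 = 507.90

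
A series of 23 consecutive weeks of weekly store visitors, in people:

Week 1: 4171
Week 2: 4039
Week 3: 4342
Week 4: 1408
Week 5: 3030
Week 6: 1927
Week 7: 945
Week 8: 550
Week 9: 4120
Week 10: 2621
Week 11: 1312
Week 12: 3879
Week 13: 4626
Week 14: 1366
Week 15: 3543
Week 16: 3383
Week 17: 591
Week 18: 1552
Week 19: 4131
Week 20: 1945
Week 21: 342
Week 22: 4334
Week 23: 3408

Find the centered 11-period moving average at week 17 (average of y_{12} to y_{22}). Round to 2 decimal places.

Sum of periods 12–22: 3879 + 4626 + 1366 + 3543 + 3383 + 591 + 1552 + 4131 + 1945 + 342 + 4334 = 29692
Divide by 11: 29692 / 11 = 2699.27

2699.27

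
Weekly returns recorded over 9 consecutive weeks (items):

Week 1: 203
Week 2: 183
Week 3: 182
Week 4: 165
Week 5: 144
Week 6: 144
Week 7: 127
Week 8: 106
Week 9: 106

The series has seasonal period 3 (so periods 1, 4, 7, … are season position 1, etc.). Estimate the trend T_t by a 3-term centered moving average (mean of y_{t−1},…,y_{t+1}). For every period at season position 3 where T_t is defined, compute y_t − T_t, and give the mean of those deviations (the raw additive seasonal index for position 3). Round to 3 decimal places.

5.500

Season position 3 occurs at t = 3, 6 (where T_t is defined).
t=3: T_3 = 176.66667; y_3 − T_3 = 182 − 176.66667 = 5.33333
t=6: T_6 = 138.33333; y_6 − T_6 = 144 − 138.33333 = 5.66667
Mean deviation: (5.33333 + 5.66667) / 2 = 5.500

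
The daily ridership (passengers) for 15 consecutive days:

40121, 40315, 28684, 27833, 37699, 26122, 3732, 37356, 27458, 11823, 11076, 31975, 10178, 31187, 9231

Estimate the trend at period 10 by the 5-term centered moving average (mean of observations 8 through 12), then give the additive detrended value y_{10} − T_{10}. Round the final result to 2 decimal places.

-12114.60

Trend T_10 = (37356 + 27458 + 11823 + 11076 + 31975) / 5 = 119688/5 = 23937.6000
Detrended value: 11823 − 23937.6000 = -12114.60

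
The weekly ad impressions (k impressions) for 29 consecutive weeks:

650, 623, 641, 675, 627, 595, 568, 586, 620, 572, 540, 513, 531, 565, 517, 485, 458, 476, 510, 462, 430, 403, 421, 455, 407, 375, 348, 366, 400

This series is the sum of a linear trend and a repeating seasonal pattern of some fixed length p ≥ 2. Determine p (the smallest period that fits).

First differences y_{t+1} − y_t: -27, 18, 34, -48, -32, -27, 18, 34, -48, -32, -27, 18, …
The difference pattern repeats every 5 terms and not for any smaller step, so p = 5.

5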